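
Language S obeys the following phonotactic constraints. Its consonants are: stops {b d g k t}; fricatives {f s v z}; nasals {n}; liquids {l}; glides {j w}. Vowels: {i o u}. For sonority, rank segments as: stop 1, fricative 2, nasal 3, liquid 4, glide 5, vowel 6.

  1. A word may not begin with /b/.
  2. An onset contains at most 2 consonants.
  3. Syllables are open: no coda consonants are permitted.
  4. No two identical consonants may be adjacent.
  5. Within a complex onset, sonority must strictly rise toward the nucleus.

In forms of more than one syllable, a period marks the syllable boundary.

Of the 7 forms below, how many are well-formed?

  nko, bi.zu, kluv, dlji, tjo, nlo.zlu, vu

nko — violates constraint 5: syllable 1 onset /nk/: /n/ (nasal, 3) → /k/ (stop, 1) does not rise → ill-formed
bi.zu — violates constraint 1: word begins with /b/ → ill-formed
kluv — violates constraint 3: syllable 1 coda /v/ has 1 consonant (> 0) → ill-formed
dlji — violates constraint 2: syllable 1 onset /dlj/ has 3 consonants (> 2) → ill-formed
tjo — σ1 onset /tj/ (1→5 rises), coda /∅/ ok → well-formed
nlo.zlu — σ1 onset /nl/ (3→4 rises), coda /∅/ ok; σ2 onset /zl/ (2→4 rises), coda /∅/ ok → well-formed
vu — σ1 onset /v/, coda /∅/ ok → well-formed
Well-formed: tjo, nlo.zlu, vu → 3.

3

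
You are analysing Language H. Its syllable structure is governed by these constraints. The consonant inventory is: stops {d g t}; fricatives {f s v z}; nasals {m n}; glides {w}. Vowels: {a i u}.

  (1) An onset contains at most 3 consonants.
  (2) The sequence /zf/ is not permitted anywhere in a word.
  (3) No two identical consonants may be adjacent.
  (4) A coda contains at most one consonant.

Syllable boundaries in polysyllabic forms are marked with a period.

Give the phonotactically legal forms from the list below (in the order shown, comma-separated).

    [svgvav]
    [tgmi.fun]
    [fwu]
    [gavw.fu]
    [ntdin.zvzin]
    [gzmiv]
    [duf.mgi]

[tgmi.fun], [fwu], [ntdin.zvzin], [gzmiv], [duf.mgi]

[svgvav] — violates constraint 1: syllable 1 onset /svgv/ has 4 consonants (> 3) → phonotactically illegal
[tgmi.fun] — σ1 onset /tgm/ (3C), coda /∅/ ok; σ2 onset /f/, coda /n/ ok → phonotactically legal
[fwu] — σ1 onset /fw/ (2C), coda /∅/ ok → phonotactically legal
[gavw.fu] — violates constraint 4: syllable 1 coda /vw/ has 2 consonants (> 1) → phonotactically illegal
[ntdin.zvzin] — σ1 onset /ntd/ (3C), coda /n/ ok; σ2 onset /zvz/ (3C), coda /n/ ok → phonotactically legal
[gzmiv] — σ1 onset /gzm/ (3C), coda /v/ ok → phonotactically legal
[duf.mgi] — σ1 onset /d/, coda /f/ ok; σ2 onset /mg/ (2C), coda /∅/ ok → phonotactically legal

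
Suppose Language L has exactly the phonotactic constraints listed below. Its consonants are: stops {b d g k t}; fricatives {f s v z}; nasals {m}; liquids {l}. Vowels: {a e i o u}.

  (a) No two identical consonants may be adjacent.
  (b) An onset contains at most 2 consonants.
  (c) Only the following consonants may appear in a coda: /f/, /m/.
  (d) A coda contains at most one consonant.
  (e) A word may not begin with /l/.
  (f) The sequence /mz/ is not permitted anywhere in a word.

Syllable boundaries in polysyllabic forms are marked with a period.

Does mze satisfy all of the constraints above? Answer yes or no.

mze — violates constraint (f): contains banned sequence /mz/ → illicit

no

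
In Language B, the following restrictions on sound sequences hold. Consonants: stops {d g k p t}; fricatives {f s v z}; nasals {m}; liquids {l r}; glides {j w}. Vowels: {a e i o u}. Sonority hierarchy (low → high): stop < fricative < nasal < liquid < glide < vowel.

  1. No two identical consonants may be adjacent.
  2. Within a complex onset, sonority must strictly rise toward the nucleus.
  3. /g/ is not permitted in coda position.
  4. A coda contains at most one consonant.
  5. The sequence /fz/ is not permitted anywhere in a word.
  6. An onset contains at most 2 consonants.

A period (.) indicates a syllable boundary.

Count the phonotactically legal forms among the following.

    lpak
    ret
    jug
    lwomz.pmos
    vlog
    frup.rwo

2

lpak — violates constraint 2: syllable 1 onset /lp/: /l/ (liquid, 4) → /p/ (stop, 1) does not rise → phonotactically illegal
ret — σ1 onset /r/, coda /t/ ok → phonotactically legal
jug — violates constraint 3: syllable 1 coda contains /g/ → phonotactically illegal
lwomz.pmos — violates constraint 4: syllable 1 coda /mz/ has 2 consonants (> 1) → phonotactically illegal
vlog — violates constraint 3: syllable 1 coda contains /g/ → phonotactically illegal
frup.rwo — σ1 onset /fr/ (2→4 rises), coda /p/ ok; σ2 onset /rw/ (4→5 rises), coda /∅/ ok → phonotactically legal
Phonotactically legal: ret, frup.rwo → 2.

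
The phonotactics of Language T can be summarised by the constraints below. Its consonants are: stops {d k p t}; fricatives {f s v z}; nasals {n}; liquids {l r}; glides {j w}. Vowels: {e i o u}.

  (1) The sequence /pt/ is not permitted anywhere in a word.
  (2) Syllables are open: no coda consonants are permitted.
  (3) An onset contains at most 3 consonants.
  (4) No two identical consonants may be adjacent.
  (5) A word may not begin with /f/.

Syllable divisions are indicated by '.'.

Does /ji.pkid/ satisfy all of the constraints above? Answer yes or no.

no

/ji.pkid/ — violates constraint 2: syllable 2 coda /d/ has 1 consonant (> 0) → not permitted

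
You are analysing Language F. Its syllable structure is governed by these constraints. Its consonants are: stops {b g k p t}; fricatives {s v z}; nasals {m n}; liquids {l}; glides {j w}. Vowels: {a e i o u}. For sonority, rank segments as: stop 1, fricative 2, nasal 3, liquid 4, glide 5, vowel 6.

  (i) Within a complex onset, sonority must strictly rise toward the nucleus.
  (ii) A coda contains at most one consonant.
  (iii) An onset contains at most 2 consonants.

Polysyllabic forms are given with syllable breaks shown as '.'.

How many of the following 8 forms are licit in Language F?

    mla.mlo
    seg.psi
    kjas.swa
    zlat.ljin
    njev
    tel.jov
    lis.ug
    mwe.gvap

mla.mlo — σ1 onset /ml/ (3→4 rises), coda /∅/ ok; σ2 onset /ml/ (3→4 rises), coda /∅/ ok → licit
seg.psi — σ1 onset /s/, coda /g/ ok; σ2 onset /ps/ (1→2 rises), coda /∅/ ok → licit
kjas.swa — σ1 onset /kj/ (1→5 rises), coda /s/ ok; σ2 onset /sw/ (2→5 rises), coda /∅/ ok → licit
zlat.ljin — σ1 onset /zl/ (2→4 rises), coda /t/ ok; σ2 onset /lj/ (4→5 rises), coda /n/ ok → licit
njev — σ1 onset /nj/ (3→5 rises), coda /v/ ok → licit
tel.jov — σ1 onset /t/, coda /l/ ok; σ2 onset /j/, coda /v/ ok → licit
lis.ug — σ1 onset /l/, coda /s/ ok; σ2 onset /∅/, coda /g/ ok → licit
mwe.gvap — σ1 onset /mw/ (3→5 rises), coda /∅/ ok; σ2 onset /gv/ (1→2 rises), coda /p/ ok → licit
Licit: mla.mlo, seg.psi, kjas.swa, zlat.ljin, njev, tel.jov, lis.ug, mwe.gvap → 8.

8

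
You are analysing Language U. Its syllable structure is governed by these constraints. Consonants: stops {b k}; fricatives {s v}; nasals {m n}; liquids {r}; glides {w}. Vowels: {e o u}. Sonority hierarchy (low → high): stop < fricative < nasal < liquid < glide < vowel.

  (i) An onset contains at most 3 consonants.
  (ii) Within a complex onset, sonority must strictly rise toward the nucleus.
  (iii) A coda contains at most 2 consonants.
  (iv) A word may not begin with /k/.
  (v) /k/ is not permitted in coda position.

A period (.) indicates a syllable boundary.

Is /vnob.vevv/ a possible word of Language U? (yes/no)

yes

/vnob.vevv/ — σ1 onset /vn/ (2→3 rises), coda /b/ ok; σ2 onset /v/, coda /vv/ (2C) ok → permitted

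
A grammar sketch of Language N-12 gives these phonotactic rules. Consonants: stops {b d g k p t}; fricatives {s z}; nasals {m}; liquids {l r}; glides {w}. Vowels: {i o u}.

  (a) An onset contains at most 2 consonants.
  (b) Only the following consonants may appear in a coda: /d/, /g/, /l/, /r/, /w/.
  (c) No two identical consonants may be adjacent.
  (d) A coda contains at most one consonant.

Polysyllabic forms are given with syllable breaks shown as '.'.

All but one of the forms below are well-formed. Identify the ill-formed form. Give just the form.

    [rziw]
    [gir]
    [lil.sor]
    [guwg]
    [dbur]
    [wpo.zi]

[guwg]

[rziw] — σ1 onset /rz/ (2C), coda /w/ ok → well-formed
[gir] — σ1 onset /g/, coda /r/ ok → well-formed
[lil.sor] — σ1 onset /l/, coda /l/ ok; σ2 onset /s/, coda /r/ ok → well-formed
[guwg] — violates constraint (d): syllable 1 coda /wg/ has 2 consonants (> 1) → ill-formed
[dbur] — σ1 onset /db/ (2C), coda /r/ ok → well-formed
[wpo.zi] — σ1 onset /wp/ (2C), coda /∅/ ok; σ2 onset /z/, coda /∅/ ok → well-formed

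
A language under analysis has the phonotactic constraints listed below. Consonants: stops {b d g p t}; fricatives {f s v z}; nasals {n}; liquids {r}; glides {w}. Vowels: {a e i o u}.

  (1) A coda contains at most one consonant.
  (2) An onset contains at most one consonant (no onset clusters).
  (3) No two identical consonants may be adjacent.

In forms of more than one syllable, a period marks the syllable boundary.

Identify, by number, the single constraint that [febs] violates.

1

[febs]: syllable 1 coda /bs/ has 2 consonants (> 1).
This is a violation of constraint 1: "A coda contains at most one consonant."
The remaining constraints (2, 3) are satisfied.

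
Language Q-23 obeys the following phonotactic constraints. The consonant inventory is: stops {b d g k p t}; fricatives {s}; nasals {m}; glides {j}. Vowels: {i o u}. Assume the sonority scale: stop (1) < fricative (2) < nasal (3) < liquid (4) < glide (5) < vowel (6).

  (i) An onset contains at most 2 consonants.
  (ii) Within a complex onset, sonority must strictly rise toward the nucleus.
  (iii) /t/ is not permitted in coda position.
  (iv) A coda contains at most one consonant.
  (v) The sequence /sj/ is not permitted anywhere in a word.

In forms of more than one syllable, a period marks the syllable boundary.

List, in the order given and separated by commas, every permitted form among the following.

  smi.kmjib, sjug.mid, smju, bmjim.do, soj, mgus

smi.kmjib — violates constraint (i): syllable 2 onset /kmj/ has 3 consonants (> 2) → not permitted
sjug.mid — violates constraint (v): contains banned sequence /sj/ → not permitted
smju — violates constraint (i): syllable 1 onset /smj/ has 3 consonants (> 2) → not permitted
bmjim.do — violates constraint (i): syllable 1 onset /bmj/ has 3 consonants (> 2) → not permitted
soj — σ1 onset /s/, coda /j/ ok → permitted
mgus — violates constraint (ii): syllable 1 onset /mg/: /m/ (nasal, 3) → /g/ (stop, 1) does not rise → not permitted

soj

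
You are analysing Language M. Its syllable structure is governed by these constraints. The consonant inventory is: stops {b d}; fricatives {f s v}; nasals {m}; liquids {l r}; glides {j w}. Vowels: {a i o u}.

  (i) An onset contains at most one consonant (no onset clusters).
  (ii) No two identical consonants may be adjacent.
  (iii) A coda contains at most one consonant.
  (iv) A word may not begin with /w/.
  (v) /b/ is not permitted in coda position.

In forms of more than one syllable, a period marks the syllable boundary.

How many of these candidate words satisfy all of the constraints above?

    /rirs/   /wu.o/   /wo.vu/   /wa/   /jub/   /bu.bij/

/rirs/ — violates constraint (iii): syllable 1 coda /rs/ has 2 consonants (> 1) → phonotactically illegal
/wu.o/ — violates constraint (iv): word begins with /w/ → phonotactically illegal
/wo.vu/ — violates constraint (iv): word begins with /w/ → phonotactically illegal
/wa/ — violates constraint (iv): word begins with /w/ → phonotactically illegal
/jub/ — violates constraint (v): syllable 1 coda contains /b/ → phonotactically illegal
/bu.bij/ — σ1 onset /b/, coda /∅/ ok; σ2 onset /b/, coda /j/ ok → phonotactically legal
Phonotactically legal: /bu.bij/ → 1.

1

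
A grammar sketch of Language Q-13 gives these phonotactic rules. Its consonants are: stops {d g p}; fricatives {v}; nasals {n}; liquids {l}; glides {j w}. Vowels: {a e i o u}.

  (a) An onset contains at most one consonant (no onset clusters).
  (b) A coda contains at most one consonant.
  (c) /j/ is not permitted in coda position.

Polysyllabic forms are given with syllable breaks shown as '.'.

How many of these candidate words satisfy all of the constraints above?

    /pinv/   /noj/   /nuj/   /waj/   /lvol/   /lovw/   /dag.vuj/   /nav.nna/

0

/pinv/ — violates constraint (b): syllable 1 coda /nv/ has 2 consonants (> 1) → ill-formed
/noj/ — violates constraint (c): syllable 1 coda contains /j/ → ill-formed
/nuj/ — violates constraint (c): syllable 1 coda contains /j/ → ill-formed
/waj/ — violates constraint (c): syllable 1 coda contains /j/ → ill-formed
/lvol/ — violates constraint (a): syllable 1 onset /lv/ has 2 consonants (> 1) → ill-formed
/lovw/ — violates constraint (b): syllable 1 coda /vw/ has 2 consonants (> 1) → ill-formed
/dag.vuj/ — violates constraint (c): syllable 2 coda contains /j/ → ill-formed
/nav.nna/ — violates constraint (a): syllable 2 onset /nn/ has 2 consonants (> 1) → ill-formed
No form is well-formed → 0.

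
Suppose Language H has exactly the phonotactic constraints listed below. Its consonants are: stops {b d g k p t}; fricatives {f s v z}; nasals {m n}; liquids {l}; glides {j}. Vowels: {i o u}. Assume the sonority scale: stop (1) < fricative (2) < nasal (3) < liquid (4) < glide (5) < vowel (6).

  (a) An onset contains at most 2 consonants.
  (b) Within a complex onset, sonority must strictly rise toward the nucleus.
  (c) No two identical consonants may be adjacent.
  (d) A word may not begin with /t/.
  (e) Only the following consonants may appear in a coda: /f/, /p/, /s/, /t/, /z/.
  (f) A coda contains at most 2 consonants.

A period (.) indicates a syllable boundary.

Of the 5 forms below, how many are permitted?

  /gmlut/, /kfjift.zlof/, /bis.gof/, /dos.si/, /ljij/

/gmlut/ — violates constraint (a): syllable 1 onset /gml/ has 3 consonants (> 2) → not permitted
/kfjift.zlof/ — violates constraint (a): syllable 1 onset /kfj/ has 3 consonants (> 2) → not permitted
/bis.gof/ — σ1 onset /b/, coda /s/ ok; σ2 onset /g/, coda /f/ ok → permitted
/dos.si/ — violates constraint (c): adjacent identical consonants /ss/ → not permitted
/ljij/ — violates constraint (e): syllable 1 coda contains /j/, which is not a licensed coda consonant → not permitted
Permitted: /bis.gof/ → 1.

1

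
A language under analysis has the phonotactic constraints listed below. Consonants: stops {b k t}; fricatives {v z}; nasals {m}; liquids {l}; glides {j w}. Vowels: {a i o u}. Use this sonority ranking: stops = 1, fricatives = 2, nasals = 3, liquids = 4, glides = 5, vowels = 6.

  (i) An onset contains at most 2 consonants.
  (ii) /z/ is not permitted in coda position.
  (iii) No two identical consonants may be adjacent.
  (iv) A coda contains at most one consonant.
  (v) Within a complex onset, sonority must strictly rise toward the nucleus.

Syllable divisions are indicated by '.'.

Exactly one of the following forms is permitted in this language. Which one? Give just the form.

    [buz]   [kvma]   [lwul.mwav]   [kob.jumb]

[lwul.mwav]

[buz] — violates constraint (ii): syllable 1 coda contains /z/ → not permitted
[kvma] — violates constraint (i): syllable 1 onset /kvm/ has 3 consonants (> 2) → not permitted
[lwul.mwav] — σ1 onset /lw/ (4→5 rises), coda /l/ ok; σ2 onset /mw/ (3→5 rises), coda /v/ ok → permitted
[kob.jumb] — violates constraint (iv): syllable 2 coda /mb/ has 2 consonants (> 1) → not permitted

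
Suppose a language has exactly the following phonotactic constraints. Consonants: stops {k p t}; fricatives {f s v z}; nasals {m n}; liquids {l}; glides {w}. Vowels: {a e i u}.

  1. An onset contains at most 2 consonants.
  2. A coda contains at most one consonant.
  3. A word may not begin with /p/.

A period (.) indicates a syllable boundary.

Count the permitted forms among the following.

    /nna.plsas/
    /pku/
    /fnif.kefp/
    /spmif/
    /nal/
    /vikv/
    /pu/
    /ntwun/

1

/nna.plsas/ — violates constraint 1: syllable 2 onset /pls/ has 3 consonants (> 2) → not permitted
/pku/ — violates constraint 3: word begins with /p/ → not permitted
/fnif.kefp/ — violates constraint 2: syllable 2 coda /fp/ has 2 consonants (> 1) → not permitted
/spmif/ — violates constraint 1: syllable 1 onset /spm/ has 3 consonants (> 2) → not permitted
/nal/ — σ1 onset /n/, coda /l/ ok → permitted
/vikv/ — violates constraint 2: syllable 1 coda /kv/ has 2 consonants (> 1) → not permitted
/pu/ — violates constraint 3: word begins with /p/ → not permitted
/ntwun/ — violates constraint 1: syllable 1 onset /ntw/ has 3 consonants (> 2) → not permitted
Permitted: /nal/ → 1.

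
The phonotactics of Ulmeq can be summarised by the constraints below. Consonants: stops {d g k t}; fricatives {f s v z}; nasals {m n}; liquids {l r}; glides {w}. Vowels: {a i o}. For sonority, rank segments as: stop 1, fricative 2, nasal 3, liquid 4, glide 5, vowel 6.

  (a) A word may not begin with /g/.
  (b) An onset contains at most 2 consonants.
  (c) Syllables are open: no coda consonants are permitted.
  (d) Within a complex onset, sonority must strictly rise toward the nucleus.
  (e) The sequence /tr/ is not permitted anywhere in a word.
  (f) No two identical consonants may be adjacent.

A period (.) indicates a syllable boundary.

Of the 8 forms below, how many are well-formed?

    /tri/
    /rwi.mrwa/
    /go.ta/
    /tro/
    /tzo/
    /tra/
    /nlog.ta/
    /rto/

1

/tri/ — violates constraint (e): contains banned sequence /tr/ → ill-formed
/rwi.mrwa/ — violates constraint (b): syllable 2 onset /mrw/ has 3 consonants (> 2) → ill-formed
/go.ta/ — violates constraint (a): word begins with /g/ → ill-formed
/tro/ — violates constraint (e): contains banned sequence /tr/ → ill-formed
/tzo/ — σ1 onset /tz/ (1→2 rises), coda /∅/ ok → well-formed
/tra/ — violates constraint (e): contains banned sequence /tr/ → ill-formed
/nlog.ta/ — violates constraint (c): syllable 1 coda /g/ has 1 consonant (> 0) → ill-formed
/rto/ — violates constraint (d): syllable 1 onset /rt/: /r/ (liquid, 4) → /t/ (stop, 1) does not rise → ill-formed
Well-formed: /tzo/ → 1.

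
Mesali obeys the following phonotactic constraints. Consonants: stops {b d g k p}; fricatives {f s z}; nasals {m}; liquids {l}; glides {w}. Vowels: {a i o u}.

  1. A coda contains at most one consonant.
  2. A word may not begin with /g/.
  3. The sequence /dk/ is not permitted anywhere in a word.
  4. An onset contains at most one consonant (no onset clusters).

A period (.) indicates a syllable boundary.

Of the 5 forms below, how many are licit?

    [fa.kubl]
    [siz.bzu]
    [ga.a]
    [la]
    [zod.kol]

[fa.kubl] — violates constraint 1: syllable 2 coda /bl/ has 2 consonants (> 1) → illicit
[siz.bzu] — violates constraint 4: syllable 2 onset /bz/ has 2 consonants (> 1) → illicit
[ga.a] — violates constraint 2: word begins with /g/ → illicit
[la] — σ1 onset /l/, coda /∅/ ok → licit
[zod.kol] — violates constraint 3: contains banned sequence /dk/ → illicit
Licit: [la] → 1.

1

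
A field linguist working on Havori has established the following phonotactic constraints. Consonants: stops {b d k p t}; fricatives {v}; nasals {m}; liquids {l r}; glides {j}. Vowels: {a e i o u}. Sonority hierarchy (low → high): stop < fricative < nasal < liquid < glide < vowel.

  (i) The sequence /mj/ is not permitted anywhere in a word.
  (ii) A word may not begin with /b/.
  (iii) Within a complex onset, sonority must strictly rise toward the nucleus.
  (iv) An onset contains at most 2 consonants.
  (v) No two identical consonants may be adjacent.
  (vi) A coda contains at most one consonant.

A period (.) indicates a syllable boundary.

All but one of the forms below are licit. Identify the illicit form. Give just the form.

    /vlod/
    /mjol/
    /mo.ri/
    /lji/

/mjol/

/vlod/ — σ1 onset /vl/ (2→4 rises), coda /d/ ok → licit
/mjol/ — violates constraint (i): contains banned sequence /mj/ → illicit
/mo.ri/ — σ1 onset /m/, coda /∅/ ok; σ2 onset /r/, coda /∅/ ok → licit
/lji/ — σ1 onset /lj/ (4→5 rises), coda /∅/ ok → licit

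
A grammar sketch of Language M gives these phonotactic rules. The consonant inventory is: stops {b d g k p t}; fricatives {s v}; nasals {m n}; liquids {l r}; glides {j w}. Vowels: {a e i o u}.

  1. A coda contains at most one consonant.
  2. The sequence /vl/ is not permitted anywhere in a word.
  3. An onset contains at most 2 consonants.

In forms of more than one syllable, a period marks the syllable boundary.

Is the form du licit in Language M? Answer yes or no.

yes

du — σ1 onset /d/, coda /∅/ ok → licit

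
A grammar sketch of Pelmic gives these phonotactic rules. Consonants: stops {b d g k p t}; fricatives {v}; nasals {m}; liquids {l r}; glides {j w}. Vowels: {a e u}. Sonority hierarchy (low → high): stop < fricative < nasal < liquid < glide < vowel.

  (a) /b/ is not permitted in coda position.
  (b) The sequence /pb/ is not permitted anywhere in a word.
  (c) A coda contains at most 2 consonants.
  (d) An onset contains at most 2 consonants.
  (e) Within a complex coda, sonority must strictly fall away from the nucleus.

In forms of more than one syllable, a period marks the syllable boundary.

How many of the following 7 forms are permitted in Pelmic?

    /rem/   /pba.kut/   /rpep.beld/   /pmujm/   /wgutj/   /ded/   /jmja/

/rem/ — σ1 onset /r/, coda /m/ ok → permitted
/pba.kut/ — violates constraint (b): contains banned sequence /pb/ → not permitted
/rpep.beld/ — violates constraint (b): contains banned sequence /pb/ → not permitted
/pmujm/ — σ1 onset /pm/ (2C), coda /jm/ (5→3 falls) ok → permitted
/wgutj/ — violates constraint (e): syllable 1 coda /tj/: /t/ (stop, 1) → /j/ (glide, 5) does not fall → not permitted
/ded/ — σ1 onset /d/, coda /d/ ok → permitted
/jmja/ — violates constraint (d): syllable 1 onset /jmj/ has 3 consonants (> 2) → not permitted
Permitted: /rem/, /pmujm/, /ded/ → 3.

3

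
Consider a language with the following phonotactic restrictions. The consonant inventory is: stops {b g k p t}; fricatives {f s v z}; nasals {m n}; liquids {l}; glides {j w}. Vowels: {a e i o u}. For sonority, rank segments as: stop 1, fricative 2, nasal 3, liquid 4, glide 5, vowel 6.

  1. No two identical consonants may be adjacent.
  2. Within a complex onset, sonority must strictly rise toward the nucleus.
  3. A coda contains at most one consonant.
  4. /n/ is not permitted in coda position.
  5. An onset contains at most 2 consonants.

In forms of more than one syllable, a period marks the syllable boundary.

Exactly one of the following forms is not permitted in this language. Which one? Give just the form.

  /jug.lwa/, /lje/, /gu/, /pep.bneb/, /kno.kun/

/jug.lwa/ — σ1 onset /j/, coda /g/ ok; σ2 onset /lw/ (4→5 rises), coda /∅/ ok → permitted
/lje/ — σ1 onset /lj/ (4→5 rises), coda /∅/ ok → permitted
/gu/ — σ1 onset /g/, coda /∅/ ok → permitted
/pep.bneb/ — σ1 onset /p/, coda /p/ ok; σ2 onset /bn/ (1→3 rises), coda /b/ ok → permitted
/kno.kun/ — violates constraint 4: syllable 2 coda contains /n/ → not permitted

/kno.kun/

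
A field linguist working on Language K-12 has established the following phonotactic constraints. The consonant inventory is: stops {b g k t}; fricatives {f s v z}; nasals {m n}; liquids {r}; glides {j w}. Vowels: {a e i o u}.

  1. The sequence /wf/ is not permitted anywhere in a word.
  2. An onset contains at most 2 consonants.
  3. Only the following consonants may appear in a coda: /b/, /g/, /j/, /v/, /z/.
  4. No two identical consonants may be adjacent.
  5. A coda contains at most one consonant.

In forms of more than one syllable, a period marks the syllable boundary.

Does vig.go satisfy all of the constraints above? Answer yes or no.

vig.go — violates constraint 4: adjacent identical consonants /gg/ → phonotactically illegal

no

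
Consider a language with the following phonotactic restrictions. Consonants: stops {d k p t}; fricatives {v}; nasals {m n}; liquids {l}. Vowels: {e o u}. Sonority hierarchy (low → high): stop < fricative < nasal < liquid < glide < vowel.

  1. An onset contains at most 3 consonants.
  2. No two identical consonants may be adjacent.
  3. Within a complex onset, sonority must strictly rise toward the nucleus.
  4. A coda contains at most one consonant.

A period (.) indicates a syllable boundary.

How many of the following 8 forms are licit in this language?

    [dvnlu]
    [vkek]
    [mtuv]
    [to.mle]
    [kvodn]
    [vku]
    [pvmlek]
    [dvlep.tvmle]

1

[dvnlu] — violates constraint 1: syllable 1 onset /dvnl/ has 4 consonants (> 3) → illicit
[vkek] — violates constraint 3: syllable 1 onset /vk/: /v/ (fricative, 2) → /k/ (stop, 1) does not rise → illicit
[mtuv] — violates constraint 3: syllable 1 onset /mt/: /m/ (nasal, 3) → /t/ (stop, 1) does not rise → illicit
[to.mle] — σ1 onset /t/, coda /∅/ ok; σ2 onset /ml/ (3→4 rises), coda /∅/ ok → licit
[kvodn] — violates constraint 4: syllable 1 coda /dn/ has 2 consonants (> 1) → illicit
[vku] — violates constraint 3: syllable 1 onset /vk/: /v/ (fricative, 2) → /k/ (stop, 1) does not rise → illicit
[pvmlek] — violates constraint 1: syllable 1 onset /pvml/ has 4 consonants (> 3) → illicit
[dvlep.tvmle] — violates constraint 1: syllable 2 onset /tvml/ has 4 consonants (> 3) → illicit
Licit: [to.mle] → 1.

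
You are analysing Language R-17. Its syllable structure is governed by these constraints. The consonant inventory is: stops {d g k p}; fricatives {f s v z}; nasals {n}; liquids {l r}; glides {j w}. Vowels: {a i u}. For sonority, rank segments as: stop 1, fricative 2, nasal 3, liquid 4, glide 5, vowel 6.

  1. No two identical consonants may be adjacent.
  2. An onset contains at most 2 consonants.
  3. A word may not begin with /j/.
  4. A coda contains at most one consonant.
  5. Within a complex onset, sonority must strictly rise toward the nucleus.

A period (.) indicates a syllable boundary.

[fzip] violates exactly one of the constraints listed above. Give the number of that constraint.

5

[fzip]: syllable 1 onset /fz/: /f/ (fricative, 2) → /z/ (fricative, 2) does not rise.
This is a violation of constraint 5: "Within a complex onset, sonority must strictly rise toward the nucleus."
The remaining constraints (1, 2, 3, 4) are satisfied.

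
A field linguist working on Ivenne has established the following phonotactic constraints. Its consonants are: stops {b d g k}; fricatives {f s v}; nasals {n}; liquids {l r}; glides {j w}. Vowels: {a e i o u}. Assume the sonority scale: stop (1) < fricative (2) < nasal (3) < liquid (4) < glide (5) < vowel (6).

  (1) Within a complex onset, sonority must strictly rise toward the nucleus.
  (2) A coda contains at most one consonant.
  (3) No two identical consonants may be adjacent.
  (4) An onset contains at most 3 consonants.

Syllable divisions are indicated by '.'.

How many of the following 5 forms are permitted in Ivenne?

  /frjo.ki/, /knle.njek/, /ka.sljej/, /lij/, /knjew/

5

/frjo.ki/ — σ1 onset /frj/ (2→4→5 rises), coda /∅/ ok; σ2 onset /k/, coda /∅/ ok → permitted
/knle.njek/ — σ1 onset /knl/ (1→3→4 rises), coda /∅/ ok; σ2 onset /nj/ (3→5 rises), coda /k/ ok → permitted
/ka.sljej/ — σ1 onset /k/, coda /∅/ ok; σ2 onset /slj/ (2→4→5 rises), coda /j/ ok → permitted
/lij/ — σ1 onset /l/, coda /j/ ok → permitted
/knjew/ — σ1 onset /knj/ (1→3→5 rises), coda /w/ ok → permitted
Permitted: /frjo.ki/, /knle.njek/, /ka.sljej/, /lij/, /knjew/ → 5.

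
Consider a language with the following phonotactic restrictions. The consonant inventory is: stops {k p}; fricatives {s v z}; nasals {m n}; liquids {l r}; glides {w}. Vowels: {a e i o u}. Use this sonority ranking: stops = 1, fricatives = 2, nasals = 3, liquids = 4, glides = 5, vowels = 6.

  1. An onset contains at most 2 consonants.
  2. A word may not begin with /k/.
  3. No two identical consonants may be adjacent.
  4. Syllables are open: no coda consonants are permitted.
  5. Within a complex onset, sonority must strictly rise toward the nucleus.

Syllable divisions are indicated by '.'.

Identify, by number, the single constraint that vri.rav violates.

4

vri.rav: syllable 2 coda /v/ has 1 consonant (> 0).
This is a violation of constraint 4: "Syllables are open: no coda consonants are permitted."
The remaining constraints (1, 2, 3, 5) are satisfied.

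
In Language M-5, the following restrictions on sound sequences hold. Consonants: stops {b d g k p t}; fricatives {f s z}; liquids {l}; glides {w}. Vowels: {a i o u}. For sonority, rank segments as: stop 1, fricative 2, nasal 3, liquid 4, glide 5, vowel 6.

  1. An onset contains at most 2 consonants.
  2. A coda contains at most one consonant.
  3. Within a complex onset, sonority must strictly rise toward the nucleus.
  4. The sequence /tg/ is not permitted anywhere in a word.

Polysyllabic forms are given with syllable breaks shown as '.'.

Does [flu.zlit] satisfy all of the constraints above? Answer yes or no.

yes

[flu.zlit] — σ1 onset /fl/ (2→4 rises), coda /∅/ ok; σ2 onset /zl/ (2→4 rises), coda /t/ ok → well-formed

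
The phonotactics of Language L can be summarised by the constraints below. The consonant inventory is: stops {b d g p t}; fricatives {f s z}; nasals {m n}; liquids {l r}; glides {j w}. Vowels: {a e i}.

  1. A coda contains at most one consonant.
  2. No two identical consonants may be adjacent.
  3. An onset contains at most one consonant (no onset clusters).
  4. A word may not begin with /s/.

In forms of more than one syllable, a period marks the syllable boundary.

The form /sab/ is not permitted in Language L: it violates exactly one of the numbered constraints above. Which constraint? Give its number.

4

/sab/: word begins with /s/.
This is a violation of constraint 4: "A word may not begin with /s/."
The remaining constraints (1, 2, 3) are satisfied.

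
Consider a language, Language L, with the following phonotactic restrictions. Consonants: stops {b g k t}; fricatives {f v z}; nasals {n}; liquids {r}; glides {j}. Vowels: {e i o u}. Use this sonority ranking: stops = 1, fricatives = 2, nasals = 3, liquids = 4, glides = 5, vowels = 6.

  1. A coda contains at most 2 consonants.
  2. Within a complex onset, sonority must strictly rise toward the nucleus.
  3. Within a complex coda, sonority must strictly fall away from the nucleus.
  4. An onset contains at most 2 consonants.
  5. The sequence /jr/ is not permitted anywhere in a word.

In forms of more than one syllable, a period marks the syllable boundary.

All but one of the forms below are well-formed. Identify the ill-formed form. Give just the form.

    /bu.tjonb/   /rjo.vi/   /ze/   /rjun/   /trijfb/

/trijfb/

/bu.tjonb/ — σ1 onset /b/, coda /∅/ ok; σ2 onset /tj/ (1→5 rises), coda /nb/ (3→1 falls) ok → well-formed
/rjo.vi/ — σ1 onset /rj/ (4→5 rises), coda /∅/ ok; σ2 onset /v/, coda /∅/ ok → well-formed
/ze/ — σ1 onset /z/, coda /∅/ ok → well-formed
/rjun/ — σ1 onset /rj/ (4→5 rises), coda /n/ ok → well-formed
/trijfb/ — violates constraint 1: syllable 1 coda /jfb/ has 3 consonants (> 2) → ill-formed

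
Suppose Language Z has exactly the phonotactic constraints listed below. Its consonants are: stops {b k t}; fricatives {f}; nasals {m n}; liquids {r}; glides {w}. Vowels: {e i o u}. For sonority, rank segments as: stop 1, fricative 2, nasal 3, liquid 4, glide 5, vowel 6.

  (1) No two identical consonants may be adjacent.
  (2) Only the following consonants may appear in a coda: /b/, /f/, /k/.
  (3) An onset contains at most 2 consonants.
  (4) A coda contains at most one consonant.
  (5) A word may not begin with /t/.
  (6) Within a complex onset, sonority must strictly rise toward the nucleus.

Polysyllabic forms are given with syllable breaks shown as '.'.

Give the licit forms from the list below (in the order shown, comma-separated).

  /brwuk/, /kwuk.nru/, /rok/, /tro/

/brwuk/ — violates constraint 3: syllable 1 onset /brw/ has 3 consonants (> 2) → illicit
/kwuk.nru/ — σ1 onset /kw/ (1→5 rises), coda /k/ ok; σ2 onset /nr/ (3→4 rises), coda /∅/ ok → licit
/rok/ — σ1 onset /r/, coda /k/ ok → licit
/tro/ — violates constraint 5: word begins with /t/ → illicit

/kwuk.nru/, /rok/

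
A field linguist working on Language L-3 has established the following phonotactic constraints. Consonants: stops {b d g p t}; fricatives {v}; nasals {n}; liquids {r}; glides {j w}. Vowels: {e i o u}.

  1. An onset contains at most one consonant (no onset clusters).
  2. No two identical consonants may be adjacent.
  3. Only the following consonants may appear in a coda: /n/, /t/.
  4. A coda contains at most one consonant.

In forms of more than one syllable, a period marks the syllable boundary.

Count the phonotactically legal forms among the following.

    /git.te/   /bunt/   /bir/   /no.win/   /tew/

/git.te/ — violates constraint 2: adjacent identical consonants /tt/ → phonotactically illegal
/bunt/ — violates constraint 4: syllable 1 coda /nt/ has 2 consonants (> 1) → phonotactically illegal
/bir/ — violates constraint 3: syllable 1 coda contains /r/, which is not a licensed coda consonant → phonotactically illegal
/no.win/ — σ1 onset /n/, coda /∅/ ok; σ2 onset /w/, coda /n/ ok → phonotactically legal
/tew/ — violates constraint 3: syllable 1 coda contains /w/, which is not a licensed coda consonant → phonotactically illegal
Phonotactically legal: /no.win/ → 1.

1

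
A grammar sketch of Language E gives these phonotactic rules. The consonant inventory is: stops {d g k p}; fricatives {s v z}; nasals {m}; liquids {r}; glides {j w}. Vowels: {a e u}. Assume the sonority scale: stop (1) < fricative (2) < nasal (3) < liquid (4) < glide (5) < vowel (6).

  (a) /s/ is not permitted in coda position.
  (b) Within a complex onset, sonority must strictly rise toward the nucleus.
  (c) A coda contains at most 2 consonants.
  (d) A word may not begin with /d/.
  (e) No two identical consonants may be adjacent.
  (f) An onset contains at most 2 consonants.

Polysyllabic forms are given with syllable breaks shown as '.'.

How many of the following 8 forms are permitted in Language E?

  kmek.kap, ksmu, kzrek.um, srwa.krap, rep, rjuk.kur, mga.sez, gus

1

kmek.kap — violates constraint (e): adjacent identical consonants /kk/ → not permitted
ksmu — violates constraint (f): syllable 1 onset /ksm/ has 3 consonants (> 2) → not permitted
kzrek.um — violates constraint (f): syllable 1 onset /kzr/ has 3 consonants (> 2) → not permitted
srwa.krap — violates constraint (f): syllable 1 onset /srw/ has 3 consonants (> 2) → not permitted
rep — σ1 onset /r/, coda /p/ ok → permitted
rjuk.kur — violates constraint (e): adjacent identical consonants /kk/ → not permitted
mga.sez — violates constraint (b): syllable 1 onset /mg/: /m/ (nasal, 3) → /g/ (stop, 1) does not rise → not permitted
gus — violates constraint (a): syllable 1 coda contains /s/ → not permitted
Permitted: rep → 1.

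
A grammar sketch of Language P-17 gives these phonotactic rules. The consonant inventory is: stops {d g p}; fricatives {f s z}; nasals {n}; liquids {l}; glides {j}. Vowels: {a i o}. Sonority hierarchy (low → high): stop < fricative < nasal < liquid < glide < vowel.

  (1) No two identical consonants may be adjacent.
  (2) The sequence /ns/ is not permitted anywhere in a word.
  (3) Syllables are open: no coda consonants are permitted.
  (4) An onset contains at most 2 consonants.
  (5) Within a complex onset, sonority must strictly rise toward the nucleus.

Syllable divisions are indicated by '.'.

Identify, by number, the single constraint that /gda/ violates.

5

/gda/: syllable 1 onset /gd/: /g/ (stop, 1) → /d/ (stop, 1) does not rise.
This is a violation of constraint 5: "Within a complex onset, sonority must strictly rise toward the nucleus."
The remaining constraints (1, 2, 3, 4) are satisfied.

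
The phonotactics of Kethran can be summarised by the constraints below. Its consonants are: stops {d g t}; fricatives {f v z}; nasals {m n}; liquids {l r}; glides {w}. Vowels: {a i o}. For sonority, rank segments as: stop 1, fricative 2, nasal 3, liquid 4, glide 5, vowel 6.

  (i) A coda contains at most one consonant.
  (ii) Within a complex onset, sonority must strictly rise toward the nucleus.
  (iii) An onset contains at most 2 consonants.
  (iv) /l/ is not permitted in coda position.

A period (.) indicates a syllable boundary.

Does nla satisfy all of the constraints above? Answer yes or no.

nla — σ1 onset /nl/ (3→4 rises), coda /∅/ ok → phonotactically legal

yes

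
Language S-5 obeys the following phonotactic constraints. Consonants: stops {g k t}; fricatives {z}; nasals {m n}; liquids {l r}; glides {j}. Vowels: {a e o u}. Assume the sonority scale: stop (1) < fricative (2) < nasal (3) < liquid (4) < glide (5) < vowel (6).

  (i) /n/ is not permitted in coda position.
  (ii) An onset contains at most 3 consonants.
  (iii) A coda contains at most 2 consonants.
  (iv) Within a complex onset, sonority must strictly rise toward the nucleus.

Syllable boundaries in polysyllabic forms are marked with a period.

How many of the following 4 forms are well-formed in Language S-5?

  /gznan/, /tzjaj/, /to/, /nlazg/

3

/gznan/ — violates constraint (i): syllable 1 coda contains /n/ → ill-formed
/tzjaj/ — σ1 onset /tzj/ (1→2→5 rises), coda /j/ ok → well-formed
/to/ — σ1 onset /t/, coda /∅/ ok → well-formed
/nlazg/ — σ1 onset /nl/ (3→4 rises), coda /zg/ (2C) ok → well-formed
Well-formed: /tzjaj/, /to/, /nlazg/ → 3.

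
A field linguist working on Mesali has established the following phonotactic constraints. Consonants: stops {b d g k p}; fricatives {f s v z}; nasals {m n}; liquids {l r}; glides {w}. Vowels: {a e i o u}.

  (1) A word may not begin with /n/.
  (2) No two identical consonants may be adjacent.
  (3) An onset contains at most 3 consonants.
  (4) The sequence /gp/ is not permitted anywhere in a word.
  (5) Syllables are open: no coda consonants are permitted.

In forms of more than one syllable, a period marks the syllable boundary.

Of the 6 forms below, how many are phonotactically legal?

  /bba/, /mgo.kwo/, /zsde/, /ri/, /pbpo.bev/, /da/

/bba/ — violates constraint 2: adjacent identical consonants /bb/ → phonotactically illegal
/mgo.kwo/ — σ1 onset /mg/ (2C), coda /∅/ ok; σ2 onset /kw/ (2C), coda /∅/ ok → phonotactically legal
/zsde/ — σ1 onset /zsd/ (3C), coda /∅/ ok → phonotactically legal
/ri/ — σ1 onset /r/, coda /∅/ ok → phonotactically legal
/pbpo.bev/ — violates constraint 5: syllable 2 coda /v/ has 1 consonant (> 0) → phonotactically illegal
/da/ — σ1 onset /d/, coda /∅/ ok → phonotactically legal
Phonotactically legal: /mgo.kwo/, /zsde/, /ri/, /da/ → 4.

4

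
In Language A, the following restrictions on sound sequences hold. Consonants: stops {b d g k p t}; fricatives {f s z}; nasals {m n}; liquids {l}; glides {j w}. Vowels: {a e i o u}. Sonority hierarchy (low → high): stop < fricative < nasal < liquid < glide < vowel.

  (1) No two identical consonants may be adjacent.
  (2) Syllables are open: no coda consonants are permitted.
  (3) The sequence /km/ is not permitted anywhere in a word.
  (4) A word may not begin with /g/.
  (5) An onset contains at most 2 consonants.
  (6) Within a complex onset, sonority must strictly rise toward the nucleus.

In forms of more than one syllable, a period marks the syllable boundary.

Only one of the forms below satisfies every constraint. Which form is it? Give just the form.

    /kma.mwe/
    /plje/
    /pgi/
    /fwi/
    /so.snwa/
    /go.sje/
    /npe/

/fwi/

/kma.mwe/ — violates constraint 3: contains banned sequence /km/ → phonotactically illegal
/plje/ — violates constraint 5: syllable 1 onset /plj/ has 3 consonants (> 2) → phonotactically illegal
/pgi/ — violates constraint 6: syllable 1 onset /pg/: /p/ (stop, 1) → /g/ (stop, 1) does not rise → phonotactically illegal
/fwi/ — σ1 onset /fw/ (2→5 rises), coda /∅/ ok → phonotactically legal
/so.snwa/ — violates constraint 5: syllable 2 onset /snw/ has 3 consonants (> 2) → phonotactically illegal
/go.sje/ — violates constraint 4: word begins with /g/ → phonotactically illegal
/npe/ — violates constraint 6: syllable 1 onset /np/: /n/ (nasal, 3) → /p/ (stop, 1) does not rise → phonotactically illegal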